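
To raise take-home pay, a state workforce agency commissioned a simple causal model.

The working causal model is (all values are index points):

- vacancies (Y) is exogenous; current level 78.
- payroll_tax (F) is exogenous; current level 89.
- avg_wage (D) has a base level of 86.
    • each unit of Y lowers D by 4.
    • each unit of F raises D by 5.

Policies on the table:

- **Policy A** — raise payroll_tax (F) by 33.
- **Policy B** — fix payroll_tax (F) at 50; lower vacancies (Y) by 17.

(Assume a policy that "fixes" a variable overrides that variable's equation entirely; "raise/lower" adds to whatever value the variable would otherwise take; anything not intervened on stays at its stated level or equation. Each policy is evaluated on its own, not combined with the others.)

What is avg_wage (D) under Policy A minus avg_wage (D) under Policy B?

292

Policy A (F + 33):
  Y = 78
  F = 89 + 33 = 122
  D = 86 − 4·78 + 5·122 = 384
Policy B (F := 50, Y − 17):
  Y = 78 − 17 = 61
  F = 50
  D = 86 − 4·61 + 5·50 = 92
D: 384 − 92 = 292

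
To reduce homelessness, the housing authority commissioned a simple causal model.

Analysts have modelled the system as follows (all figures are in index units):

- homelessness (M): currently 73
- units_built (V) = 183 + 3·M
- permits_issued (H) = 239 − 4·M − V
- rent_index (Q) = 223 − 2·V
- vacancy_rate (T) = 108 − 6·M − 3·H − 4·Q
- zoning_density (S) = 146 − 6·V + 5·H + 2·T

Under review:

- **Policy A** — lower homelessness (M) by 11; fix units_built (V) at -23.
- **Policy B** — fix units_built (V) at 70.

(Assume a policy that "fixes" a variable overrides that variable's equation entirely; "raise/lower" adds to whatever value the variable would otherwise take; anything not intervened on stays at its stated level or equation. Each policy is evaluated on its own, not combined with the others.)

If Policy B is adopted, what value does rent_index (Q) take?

83

Policy B (V := 70):
  M = 73
  V = 70
  Q = 223 − 2·70 = 83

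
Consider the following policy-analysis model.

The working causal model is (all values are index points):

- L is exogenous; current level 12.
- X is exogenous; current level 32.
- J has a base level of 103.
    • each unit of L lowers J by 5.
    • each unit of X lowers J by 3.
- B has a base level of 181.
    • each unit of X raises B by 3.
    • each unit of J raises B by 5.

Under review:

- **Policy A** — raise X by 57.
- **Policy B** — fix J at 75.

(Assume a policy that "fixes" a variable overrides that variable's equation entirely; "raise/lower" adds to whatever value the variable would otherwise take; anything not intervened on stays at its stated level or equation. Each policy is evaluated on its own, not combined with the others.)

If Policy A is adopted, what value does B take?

Policy A (X + 57):
  L = 12
  X = 32 + 57 = 89
  J = 103 − 5·12 − 3·89 = -224
  B = 181 + 3·89 + 5·(-224) = -672

-672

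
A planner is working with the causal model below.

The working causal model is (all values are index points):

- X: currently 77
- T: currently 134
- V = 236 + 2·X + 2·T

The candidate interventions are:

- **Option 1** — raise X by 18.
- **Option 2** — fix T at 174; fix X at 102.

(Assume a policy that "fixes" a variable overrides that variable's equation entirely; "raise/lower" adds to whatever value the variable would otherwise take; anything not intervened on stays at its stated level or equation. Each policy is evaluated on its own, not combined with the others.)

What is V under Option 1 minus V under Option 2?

Option 1 (X + 18):
  X = 77 + 18 = 95
  T = 134
  V = 236 + 2·95 + 2·134 = 694
Option 2 (T := 174, X := 102):
  X = 102
  T = 174
  V = 236 + 2·102 + 2·174 = 788
V: 694 − 788 = -94

-94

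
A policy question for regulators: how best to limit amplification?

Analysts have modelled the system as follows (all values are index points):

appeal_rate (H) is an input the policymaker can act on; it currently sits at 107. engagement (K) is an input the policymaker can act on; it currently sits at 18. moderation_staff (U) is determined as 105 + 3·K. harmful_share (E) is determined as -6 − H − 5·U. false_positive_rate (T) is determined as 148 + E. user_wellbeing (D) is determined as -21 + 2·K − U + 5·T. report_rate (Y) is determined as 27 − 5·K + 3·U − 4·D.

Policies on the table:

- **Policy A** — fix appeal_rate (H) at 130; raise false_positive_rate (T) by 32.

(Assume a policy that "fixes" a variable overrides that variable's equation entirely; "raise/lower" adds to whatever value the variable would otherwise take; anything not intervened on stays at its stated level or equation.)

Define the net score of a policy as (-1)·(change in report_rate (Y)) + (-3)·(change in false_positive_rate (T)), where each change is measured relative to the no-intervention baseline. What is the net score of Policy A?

153

Baseline:
  H = 107
  K = 18
  U = 105 + 3·18 = 159
  E = -6 − 107 − 5·159 = -908
  T = 148 + (-908) = -760
  D = -21 + 2·18 − 159 + 5·(-760) = -3944
  Y = 27 − 5·18 + 3·159 − 4·(-3944) = 16190
Policy A (H := 130, T + 32):
  H = 130
  K = 18
  U = 105 + 3·18 = 159
  E = -6 − 130 − 5·159 = -931
  T = 148 + (-931) (+32 from intervention) = -751
  D = -21 + 2·18 − 159 + 5·(-751) = -3899
  Y = 27 − 5·18 + 3·159 − 4·(-3899) = 16010
ΔY = 16010 − 16190 = -180; ΔT = -751 − (-760) = 9
Score = (-1)·(-180) + (-3)·9 = 153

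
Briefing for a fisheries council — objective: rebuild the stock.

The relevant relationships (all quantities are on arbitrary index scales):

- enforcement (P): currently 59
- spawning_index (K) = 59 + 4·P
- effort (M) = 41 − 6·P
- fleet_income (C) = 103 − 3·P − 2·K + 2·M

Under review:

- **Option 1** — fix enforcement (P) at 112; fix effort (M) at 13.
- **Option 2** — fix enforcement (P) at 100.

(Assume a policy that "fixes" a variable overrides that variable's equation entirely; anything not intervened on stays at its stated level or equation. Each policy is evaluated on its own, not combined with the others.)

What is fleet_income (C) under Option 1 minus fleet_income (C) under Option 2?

Option 1 (P := 112, M := 13):
  P = 112
  K = 59 + 4·112 = 507
  M = 13
  C = 103 − 3·112 − 2·507 + 2·13 = -1221
Option 2 (P := 100):
  P = 100
  K = 59 + 4·100 = 459
  M = 41 − 6·100 = -559
  C = 103 − 3·100 − 2·459 + 2·(-559) = -2233
C: -1221 − (-2233) = 1012

1012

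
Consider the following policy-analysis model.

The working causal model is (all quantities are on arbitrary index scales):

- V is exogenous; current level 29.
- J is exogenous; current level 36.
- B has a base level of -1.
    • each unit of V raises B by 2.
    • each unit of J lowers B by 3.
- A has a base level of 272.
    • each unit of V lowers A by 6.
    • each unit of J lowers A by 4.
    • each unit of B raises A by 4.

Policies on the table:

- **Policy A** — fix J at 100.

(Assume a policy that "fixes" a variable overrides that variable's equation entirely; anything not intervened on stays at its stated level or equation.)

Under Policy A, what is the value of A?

Policy A (J := 100):
  V = 29
  J = 100
  B = -1 + 2·29 − 3·100 = -243
  A = 272 − 6·29 − 4·100 + 4·(-243) = -1274

-1274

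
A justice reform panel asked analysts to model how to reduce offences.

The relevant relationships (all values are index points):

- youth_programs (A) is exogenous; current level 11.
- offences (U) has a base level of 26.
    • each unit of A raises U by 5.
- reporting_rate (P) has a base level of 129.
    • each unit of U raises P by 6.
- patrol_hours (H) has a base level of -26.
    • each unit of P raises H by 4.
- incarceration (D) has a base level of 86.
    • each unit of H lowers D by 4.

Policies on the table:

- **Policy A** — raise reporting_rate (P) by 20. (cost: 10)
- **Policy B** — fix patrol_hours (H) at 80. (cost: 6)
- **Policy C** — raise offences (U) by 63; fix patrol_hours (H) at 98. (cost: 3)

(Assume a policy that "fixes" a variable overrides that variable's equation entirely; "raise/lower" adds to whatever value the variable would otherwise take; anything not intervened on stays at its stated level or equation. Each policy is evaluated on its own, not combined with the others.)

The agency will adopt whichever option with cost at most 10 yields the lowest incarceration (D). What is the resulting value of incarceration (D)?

-9970

Policy A (P + 20):
  A = 11
  U = 26 + 5·11 = 81
  P = 129 + 6·81 (+20 from intervention) = 635
  H = -26 + 4·635 = 2514
  D = 86 − 4·2514 = -9970
Policy B (H := 80):
  A = 11
  U = 26 + 5·11 = 81
  P = 129 + 6·81 = 615
  H = 80
  D = 86 − 4·80 = -234
Policy C (U + 63, H := 98):
  A = 11
  U = 26 + 5·11 (+63 from intervention) = 144
  P = 129 + 6·144 = 993
  H = 98
  D = 86 − 4·98 = -306
Comparing — Policy A: D=-9970, Policy B: D=-234, Policy C: D=-306. Lowest is -9970 (Policy A).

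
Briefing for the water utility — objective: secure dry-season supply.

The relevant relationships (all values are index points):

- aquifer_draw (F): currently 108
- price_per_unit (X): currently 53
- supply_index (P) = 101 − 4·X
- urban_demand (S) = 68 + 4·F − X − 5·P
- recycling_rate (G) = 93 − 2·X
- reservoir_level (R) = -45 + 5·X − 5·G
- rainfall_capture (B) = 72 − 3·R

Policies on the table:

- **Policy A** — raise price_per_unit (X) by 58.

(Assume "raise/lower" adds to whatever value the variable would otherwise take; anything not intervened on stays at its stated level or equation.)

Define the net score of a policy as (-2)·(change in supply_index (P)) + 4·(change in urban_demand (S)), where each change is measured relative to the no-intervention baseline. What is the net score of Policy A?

4872

Baseline:
  F = 108
  X = 53
  P = 101 − 4·53 = -111
  S = 68 + 4·108 − 53 − 5·(-111) = 1002
Policy A (X + 58):
  F = 108
  X = 53 + 58 = 111
  P = 101 − 4·111 = -343
  S = 68 + 4·108 − 111 − 5·(-343) = 2104
ΔP = -343 − (-111) = -232; ΔS = 2104 − 1002 = 1102
Score = (-2)·(-232) + 4·1102 = 4872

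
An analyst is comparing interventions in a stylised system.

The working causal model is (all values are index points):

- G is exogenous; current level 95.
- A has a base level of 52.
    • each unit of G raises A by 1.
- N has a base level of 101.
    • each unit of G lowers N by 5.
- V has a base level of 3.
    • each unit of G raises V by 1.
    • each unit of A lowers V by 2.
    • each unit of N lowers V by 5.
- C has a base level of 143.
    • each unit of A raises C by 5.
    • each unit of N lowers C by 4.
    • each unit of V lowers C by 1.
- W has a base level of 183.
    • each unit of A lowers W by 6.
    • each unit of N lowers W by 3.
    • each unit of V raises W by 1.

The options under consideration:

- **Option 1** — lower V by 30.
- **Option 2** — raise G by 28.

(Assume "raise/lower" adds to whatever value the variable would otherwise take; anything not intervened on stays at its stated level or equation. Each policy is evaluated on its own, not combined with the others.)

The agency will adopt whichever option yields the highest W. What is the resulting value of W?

Option 1 (V − 30):
  G = 95
  A = 52 + 95 = 147
  N = 101 − 5·95 = -374
  V = 3 + 95 − 2·147 − 5·(-374) (−30 from intervention) = 1644
  W = 183 − 6·147 − 3·(-374) + 1644 = 2067
Option 2 (G + 28):
  G = 95 + 28 = 123
  A = 52 + 123 = 175
  N = 101 − 5·123 = -514
  V = 3 + 123 − 2·175 − 5·(-514) = 2346
  W = 183 − 6·175 − 3·(-514) + 2346 = 3021
Comparing — Option 1: W=2067, Option 2: W=3021. Highest is 3021 (Option 2).

3021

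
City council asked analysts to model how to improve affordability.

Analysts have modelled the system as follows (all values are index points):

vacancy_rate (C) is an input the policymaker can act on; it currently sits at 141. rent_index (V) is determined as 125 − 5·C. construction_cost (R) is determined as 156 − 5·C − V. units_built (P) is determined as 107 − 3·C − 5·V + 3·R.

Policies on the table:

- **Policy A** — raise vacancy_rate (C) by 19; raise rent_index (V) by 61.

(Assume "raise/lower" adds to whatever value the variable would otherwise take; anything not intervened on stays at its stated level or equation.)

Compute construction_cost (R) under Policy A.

Policy A (C + 19, V + 61):
  C = 141 + 19 = 160
  V = 125 − 5·160 (+61 from intervention) = -614
  R = 156 − 5·160 − (-614) = -30

-30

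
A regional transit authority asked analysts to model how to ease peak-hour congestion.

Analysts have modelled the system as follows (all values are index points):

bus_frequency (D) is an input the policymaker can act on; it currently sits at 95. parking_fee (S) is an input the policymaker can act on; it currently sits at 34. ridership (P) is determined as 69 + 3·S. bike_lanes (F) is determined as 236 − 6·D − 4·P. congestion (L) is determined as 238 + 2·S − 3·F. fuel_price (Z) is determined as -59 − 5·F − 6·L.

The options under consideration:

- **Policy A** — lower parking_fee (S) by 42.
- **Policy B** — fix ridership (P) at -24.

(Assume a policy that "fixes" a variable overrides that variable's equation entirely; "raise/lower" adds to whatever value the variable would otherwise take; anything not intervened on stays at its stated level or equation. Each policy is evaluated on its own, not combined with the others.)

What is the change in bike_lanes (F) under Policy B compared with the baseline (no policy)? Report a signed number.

Baseline:
  D = 95
  S = 34
  P = 69 + 3·34 = 171
  F = 236 − 6·95 − 4·171 = -1018
Policy B (P := -24):
  D = 95
  S = 34
  P = -24
  F = 236 − 6·95 − 4·(-24) = -238
Change in F: -238 − (-1018) = 780

780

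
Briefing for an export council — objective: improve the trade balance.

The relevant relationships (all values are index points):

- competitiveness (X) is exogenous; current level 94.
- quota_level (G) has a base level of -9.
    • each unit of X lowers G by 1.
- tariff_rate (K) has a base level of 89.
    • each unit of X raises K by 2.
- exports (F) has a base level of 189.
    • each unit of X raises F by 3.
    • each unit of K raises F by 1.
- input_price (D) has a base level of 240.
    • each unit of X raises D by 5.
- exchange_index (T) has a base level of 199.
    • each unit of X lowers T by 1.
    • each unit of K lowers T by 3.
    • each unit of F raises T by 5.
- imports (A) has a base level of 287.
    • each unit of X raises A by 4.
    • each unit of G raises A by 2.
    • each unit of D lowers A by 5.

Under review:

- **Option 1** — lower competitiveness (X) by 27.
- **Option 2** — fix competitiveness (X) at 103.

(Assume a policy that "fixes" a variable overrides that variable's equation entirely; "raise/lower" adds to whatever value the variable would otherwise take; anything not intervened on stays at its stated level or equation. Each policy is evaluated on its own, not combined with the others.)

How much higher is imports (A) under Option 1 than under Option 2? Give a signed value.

Option 1 (X − 27):
  X = 94 − 27 = 67
  G = -9 − 67 = -76
  D = 240 + 5·67 = 575
  A = 287 + 4·67 + 2·(-76) − 5·575 = -2472
Option 2 (X := 103):
  X = 103
  G = -9 − 103 = -112
  D = 240 + 5·103 = 755
  A = 287 + 4·103 + 2·(-112) − 5·755 = -3300
A: -2472 − (-3300) = 828

828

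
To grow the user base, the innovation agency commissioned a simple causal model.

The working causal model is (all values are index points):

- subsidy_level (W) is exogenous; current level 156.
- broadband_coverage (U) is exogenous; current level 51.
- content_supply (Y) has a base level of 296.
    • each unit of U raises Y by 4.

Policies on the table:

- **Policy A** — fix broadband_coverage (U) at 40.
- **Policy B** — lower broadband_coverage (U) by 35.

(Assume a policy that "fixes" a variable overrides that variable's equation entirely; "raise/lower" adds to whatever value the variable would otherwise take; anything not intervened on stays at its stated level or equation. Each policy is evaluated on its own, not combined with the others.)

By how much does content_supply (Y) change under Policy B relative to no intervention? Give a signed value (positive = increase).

Baseline:
  U = 51
  Y = 296 + 4·51 = 500
Policy B (U − 35):
  U = 51 − 35 = 16
  Y = 296 + 4·16 = 360
Change in Y: 360 − 500 = -140

-140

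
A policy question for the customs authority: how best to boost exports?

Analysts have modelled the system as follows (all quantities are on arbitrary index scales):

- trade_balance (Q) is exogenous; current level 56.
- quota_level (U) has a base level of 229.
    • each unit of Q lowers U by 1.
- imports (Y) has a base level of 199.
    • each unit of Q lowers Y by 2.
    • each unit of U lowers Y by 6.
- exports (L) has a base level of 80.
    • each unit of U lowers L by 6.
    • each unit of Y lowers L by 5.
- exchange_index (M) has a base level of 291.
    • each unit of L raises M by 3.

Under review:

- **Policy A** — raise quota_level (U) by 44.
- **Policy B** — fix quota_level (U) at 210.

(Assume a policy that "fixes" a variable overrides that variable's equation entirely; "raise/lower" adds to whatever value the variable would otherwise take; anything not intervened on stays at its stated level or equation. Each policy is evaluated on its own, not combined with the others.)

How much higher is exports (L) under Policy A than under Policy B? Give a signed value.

168

Policy A (U + 44):
  Q = 56
  U = 229 − 56 (+44 from intervention) = 217
  Y = 199 − 2·56 − 6·217 = -1215
  L = 80 − 6·217 − 5·(-1215) = 4853
Policy B (U := 210):
  Q = 56
  U = 210
  Y = 199 − 2·56 − 6·210 = -1173
  L = 80 − 6·210 − 5·(-1173) = 4685
L: 4853 − 4685 = 168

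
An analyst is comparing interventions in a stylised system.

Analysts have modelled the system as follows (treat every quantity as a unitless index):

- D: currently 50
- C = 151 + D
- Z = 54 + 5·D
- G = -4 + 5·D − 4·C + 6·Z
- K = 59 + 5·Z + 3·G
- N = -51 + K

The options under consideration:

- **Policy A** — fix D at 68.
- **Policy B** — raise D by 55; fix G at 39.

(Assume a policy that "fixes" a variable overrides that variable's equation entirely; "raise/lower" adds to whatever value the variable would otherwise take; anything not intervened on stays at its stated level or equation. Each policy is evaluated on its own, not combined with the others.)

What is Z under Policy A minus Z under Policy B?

Policy A (D := 68):
  D = 68
  Z = 54 + 5·68 = 394
Policy B (D + 55, G := 39):
  D = 50 + 55 = 105
  Z = 54 + 5·105 = 579
Z: 394 − 579 = -185

-185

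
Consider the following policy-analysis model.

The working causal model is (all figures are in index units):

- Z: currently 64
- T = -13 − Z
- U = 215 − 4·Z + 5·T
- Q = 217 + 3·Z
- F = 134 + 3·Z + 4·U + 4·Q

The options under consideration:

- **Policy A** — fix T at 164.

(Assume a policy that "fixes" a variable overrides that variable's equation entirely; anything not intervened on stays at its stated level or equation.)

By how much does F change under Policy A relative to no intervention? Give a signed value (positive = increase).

4820

Baseline:
  Z = 64
  T = -13 − 64 = -77
  U = 215 − 4·64 + 5·(-77) = -426
  Q = 217 + 3·64 = 409
  F = 134 + 3·64 + 4·(-426) + 4·409 = 258
Policy A (T := 164):
  Z = 64
  T = 164
  U = 215 − 4·64 + 5·164 = 779
  Q = 217 + 3·64 = 409
  F = 134 + 3·64 + 4·779 + 4·409 = 5078
Change in F: 5078 − 258 = 4820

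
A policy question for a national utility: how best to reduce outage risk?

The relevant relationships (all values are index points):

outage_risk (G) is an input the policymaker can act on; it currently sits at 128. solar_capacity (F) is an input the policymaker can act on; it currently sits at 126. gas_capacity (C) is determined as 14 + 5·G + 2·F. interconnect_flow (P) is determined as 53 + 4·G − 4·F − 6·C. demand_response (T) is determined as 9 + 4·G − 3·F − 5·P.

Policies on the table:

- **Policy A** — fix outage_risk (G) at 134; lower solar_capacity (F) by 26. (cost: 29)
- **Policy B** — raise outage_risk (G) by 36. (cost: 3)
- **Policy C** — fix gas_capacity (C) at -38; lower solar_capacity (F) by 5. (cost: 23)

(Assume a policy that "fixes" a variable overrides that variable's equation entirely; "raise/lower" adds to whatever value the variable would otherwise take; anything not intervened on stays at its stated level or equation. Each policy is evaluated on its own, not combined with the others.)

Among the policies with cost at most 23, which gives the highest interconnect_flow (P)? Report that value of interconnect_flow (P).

Policy B (G + 36):
  G = 128 + 36 = 164
  F = 126
  C = 14 + 5·164 + 2·126 = 1086
  P = 53 + 4·164 − 4·126 − 6·1086 = -6311
Policy C (C := -38, F − 5):
  G = 128
  F = 126 − 5 = 121
  C = -38
  P = 53 + 4·128 − 4·121 − 6·(-38) = 309
Comparing — Policy B: P=-6311, Policy C: P=309. Highest is 309 (Policy C).

309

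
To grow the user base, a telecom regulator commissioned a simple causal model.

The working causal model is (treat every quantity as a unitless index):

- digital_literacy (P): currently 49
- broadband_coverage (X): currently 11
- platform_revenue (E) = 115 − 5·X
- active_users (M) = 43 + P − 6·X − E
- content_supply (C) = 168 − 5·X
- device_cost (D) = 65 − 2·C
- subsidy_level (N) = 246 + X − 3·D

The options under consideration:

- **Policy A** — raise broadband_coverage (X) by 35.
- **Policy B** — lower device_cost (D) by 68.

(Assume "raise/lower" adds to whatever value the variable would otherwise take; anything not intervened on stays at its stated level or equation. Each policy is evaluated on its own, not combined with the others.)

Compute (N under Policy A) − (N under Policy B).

-1219

Policy A (X + 35):
  X = 11 + 35 = 46
  C = 168 − 5·46 = -62
  D = 65 − 2·(-62) = 189
  N = 246 + 46 − 3·189 = -275
Policy B (D − 68):
  X = 11
  C = 168 − 5·11 = 113
  D = 65 − 2·113 (−68 from intervention) = -229
  N = 246 + 11 − 3·(-229) = 944
N: -275 − 944 = -1219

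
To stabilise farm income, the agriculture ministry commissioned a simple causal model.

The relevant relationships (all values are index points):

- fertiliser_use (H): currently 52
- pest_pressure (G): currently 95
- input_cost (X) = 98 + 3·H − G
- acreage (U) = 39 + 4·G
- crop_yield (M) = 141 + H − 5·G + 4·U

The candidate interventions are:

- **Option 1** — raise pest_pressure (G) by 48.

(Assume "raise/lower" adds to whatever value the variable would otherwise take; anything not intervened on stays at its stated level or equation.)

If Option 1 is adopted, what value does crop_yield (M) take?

1922

Option 1 (G + 48):
  H = 52
  G = 95 + 48 = 143
  U = 39 + 4·143 = 611
  M = 141 + 52 − 5·143 + 4·611 = 1922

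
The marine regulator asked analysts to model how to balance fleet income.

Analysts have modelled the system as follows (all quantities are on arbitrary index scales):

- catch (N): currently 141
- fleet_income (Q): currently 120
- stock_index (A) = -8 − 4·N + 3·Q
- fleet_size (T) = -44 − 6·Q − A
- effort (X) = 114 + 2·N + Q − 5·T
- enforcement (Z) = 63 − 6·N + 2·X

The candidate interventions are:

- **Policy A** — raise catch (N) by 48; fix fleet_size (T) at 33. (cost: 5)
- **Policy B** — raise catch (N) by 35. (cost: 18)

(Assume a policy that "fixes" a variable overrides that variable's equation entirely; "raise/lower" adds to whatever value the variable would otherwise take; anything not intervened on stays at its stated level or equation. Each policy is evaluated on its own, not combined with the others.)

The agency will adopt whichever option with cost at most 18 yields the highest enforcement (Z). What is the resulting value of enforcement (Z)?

4299

Policy A (N + 48, T := 33):
  N = 141 + 48 = 189
  Q = 120
  A = -8 − 4·189 + 3·120 = -404
  T = 33
  X = 114 + 2·189 + 120 − 5·33 = 447
  Z = 63 − 6·189 + 2·447 = -177
Policy B (N + 35):
  N = 141 + 35 = 176
  Q = 120
  A = -8 − 4·176 + 3·120 = -352
  T = -44 − 6·120 − (-352) = -412
  X = 114 + 2·176 + 120 − 5·(-412) = 2646
  Z = 63 − 6·176 + 2·2646 = 4299
Comparing — Policy A: Z=-177, Policy B: Z=4299. Highest is 4299 (Policy B).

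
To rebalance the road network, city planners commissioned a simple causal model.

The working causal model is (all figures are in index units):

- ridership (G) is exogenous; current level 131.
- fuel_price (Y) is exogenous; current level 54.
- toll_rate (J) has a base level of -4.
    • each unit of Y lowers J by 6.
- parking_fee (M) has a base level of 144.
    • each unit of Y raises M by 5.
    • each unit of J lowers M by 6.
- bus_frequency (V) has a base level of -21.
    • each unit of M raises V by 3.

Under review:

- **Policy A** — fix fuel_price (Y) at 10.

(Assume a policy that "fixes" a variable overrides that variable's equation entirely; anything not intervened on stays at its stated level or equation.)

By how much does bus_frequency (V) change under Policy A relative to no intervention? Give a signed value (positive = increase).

Baseline:
  Y = 54
  J = -4 − 6·54 = -328
  M = 144 + 5·54 − 6·(-328) = 2382
  V = -21 + 3·2382 = 7125
Policy A (Y := 10):
  Y = 10
  J = -4 − 6·10 = -64
  M = 144 + 5·10 − 6·(-64) = 578
  V = -21 + 3·578 = 1713
Change in V: 1713 − 7125 = -5412

-5412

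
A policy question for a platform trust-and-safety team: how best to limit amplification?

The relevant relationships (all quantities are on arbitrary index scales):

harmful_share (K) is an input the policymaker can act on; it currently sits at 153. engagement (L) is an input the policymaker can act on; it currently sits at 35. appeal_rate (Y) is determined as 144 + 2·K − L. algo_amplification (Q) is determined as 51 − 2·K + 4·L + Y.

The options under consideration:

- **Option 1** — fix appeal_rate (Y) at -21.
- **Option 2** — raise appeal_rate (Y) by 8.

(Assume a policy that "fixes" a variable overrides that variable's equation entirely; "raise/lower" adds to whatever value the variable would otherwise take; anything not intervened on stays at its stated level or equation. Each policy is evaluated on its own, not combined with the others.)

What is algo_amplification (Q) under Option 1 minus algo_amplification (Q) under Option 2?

-444

Option 1 (Y := -21):
  K = 153
  L = 35
  Y = -21
  Q = 51 − 2·153 + 4·35 + (-21) = -136
Option 2 (Y + 8):
  K = 153
  L = 35
  Y = 144 + 2·153 − 35 (+8 from intervention) = 423
  Q = 51 − 2·153 + 4·35 + 423 = 308
Q: -136 − 308 = -444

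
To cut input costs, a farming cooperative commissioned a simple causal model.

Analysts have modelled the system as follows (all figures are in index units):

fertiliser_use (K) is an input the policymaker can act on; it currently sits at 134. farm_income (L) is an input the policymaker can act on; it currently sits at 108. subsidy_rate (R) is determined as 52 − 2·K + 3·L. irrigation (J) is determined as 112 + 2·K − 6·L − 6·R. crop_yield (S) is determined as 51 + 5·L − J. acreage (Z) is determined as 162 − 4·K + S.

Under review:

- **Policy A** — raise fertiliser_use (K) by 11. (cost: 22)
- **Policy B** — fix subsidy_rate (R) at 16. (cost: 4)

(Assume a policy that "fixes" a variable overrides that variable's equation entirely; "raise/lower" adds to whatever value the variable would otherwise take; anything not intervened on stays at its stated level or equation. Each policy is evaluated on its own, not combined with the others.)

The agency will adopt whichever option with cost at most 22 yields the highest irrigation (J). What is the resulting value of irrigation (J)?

-364

Policy A (K + 11):
  K = 134 + 11 = 145
  L = 108
  R = 52 − 2·145 + 3·108 = 86
  J = 112 + 2·145 − 6·108 − 6·86 = -762
Policy B (R := 16):
  K = 134
  L = 108
  R = 16
  J = 112 + 2·134 − 6·108 − 6·16 = -364
Comparing — Policy A: J=-762, Policy B: J=-364. Highest is -364 (Policy B).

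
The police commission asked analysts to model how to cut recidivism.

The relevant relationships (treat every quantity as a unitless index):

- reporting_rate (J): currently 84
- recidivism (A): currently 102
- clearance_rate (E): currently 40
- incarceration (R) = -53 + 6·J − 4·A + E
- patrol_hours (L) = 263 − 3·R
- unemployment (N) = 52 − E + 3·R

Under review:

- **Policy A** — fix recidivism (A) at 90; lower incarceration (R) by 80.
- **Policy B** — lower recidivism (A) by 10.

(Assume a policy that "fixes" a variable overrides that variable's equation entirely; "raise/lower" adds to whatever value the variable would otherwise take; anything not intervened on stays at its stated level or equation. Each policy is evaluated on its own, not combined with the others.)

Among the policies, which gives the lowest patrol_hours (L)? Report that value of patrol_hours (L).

Policy A (A := 90, R − 80):
  J = 84
  A = 90
  E = 40
  R = -53 + 6·84 − 4·90 + 40 (−80 from intervention) = 51
  L = 263 − 3·51 = 110
Policy B (A − 10):
  J = 84
  A = 102 − 10 = 92
  E = 40
  R = -53 + 6·84 − 4·92 + 40 = 123
  L = 263 − 3·123 = -106
Comparing — Policy A: L=110, Policy B: L=-106. Lowest is -106 (Policy B).

-106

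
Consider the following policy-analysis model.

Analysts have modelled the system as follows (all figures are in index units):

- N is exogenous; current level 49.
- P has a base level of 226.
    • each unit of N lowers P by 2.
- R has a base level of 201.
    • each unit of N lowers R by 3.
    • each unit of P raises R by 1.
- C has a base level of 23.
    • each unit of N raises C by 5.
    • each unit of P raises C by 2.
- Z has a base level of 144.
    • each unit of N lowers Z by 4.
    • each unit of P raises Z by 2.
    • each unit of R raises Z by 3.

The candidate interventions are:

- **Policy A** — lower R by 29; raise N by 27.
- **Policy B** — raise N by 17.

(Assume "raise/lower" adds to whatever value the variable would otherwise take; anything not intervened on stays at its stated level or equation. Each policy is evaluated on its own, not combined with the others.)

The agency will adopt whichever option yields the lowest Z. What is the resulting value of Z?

42

Policy A (R − 29, N + 27):
  N = 49 + 27 = 76
  P = 226 − 2·76 = 74
  R = 201 − 3·76 + 74 (−29 from intervention) = 18
  Z = 144 − 4·76 + 2·74 + 3·18 = 42
Policy B (N + 17):
  N = 49 + 17 = 66
  P = 226 − 2·66 = 94
  R = 201 − 3·66 + 94 = 97
  Z = 144 − 4·66 + 2·94 + 3·97 = 359
Comparing — Policy A: Z=42, Policy B: Z=359. Lowest is 42 (Policy A).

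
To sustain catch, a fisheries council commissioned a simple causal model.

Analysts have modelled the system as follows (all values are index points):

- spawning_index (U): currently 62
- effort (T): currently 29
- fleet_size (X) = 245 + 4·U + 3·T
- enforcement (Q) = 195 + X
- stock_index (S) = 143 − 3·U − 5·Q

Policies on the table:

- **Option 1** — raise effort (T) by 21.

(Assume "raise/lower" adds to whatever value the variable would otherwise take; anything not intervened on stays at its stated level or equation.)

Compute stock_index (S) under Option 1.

-4233

Option 1 (T + 21):
  U = 62
  T = 29 + 21 = 50
  X = 245 + 4·62 + 3·50 = 643
  Q = 195 + 643 = 838
  S = 143 − 3·62 − 5·838 = -4233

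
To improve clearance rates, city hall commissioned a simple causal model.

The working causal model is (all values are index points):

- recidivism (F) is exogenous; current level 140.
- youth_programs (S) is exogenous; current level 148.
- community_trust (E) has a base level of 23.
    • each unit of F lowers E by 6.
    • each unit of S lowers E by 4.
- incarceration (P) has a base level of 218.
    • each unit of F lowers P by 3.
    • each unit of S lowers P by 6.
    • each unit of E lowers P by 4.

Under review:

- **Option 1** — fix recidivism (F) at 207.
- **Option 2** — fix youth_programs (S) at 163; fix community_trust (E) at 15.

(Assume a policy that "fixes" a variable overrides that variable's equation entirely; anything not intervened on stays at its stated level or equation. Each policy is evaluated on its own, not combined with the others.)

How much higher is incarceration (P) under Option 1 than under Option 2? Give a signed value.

Option 1 (F := 207):
  F = 207
  S = 148
  E = 23 − 6·207 − 4·148 = -1811
  P = 218 − 3·207 − 6·148 − 4·(-1811) = 5953
Option 2 (S := 163, E := 15):
  F = 140
  S = 163
  E = 15
  P = 218 − 3·140 − 6·163 − 4·15 = -1240
P: 5953 − (-1240) = 7193

7193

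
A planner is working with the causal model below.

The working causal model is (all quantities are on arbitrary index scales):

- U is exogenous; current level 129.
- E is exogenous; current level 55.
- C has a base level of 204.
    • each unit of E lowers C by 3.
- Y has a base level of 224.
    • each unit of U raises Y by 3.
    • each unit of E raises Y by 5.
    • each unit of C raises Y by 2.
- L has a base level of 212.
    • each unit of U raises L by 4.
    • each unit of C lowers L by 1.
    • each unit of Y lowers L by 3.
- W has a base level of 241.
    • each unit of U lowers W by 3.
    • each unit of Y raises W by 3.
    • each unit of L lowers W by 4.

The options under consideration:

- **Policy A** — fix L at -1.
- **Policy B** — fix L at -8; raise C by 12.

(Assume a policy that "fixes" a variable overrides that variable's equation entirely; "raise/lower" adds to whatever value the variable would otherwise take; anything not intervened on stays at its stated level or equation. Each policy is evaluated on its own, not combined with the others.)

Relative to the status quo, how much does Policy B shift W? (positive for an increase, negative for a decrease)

-8708

Baseline:
  U = 129
  E = 55
  C = 204 − 3·55 = 39
  Y = 224 + 3·129 + 5·55 + 2·39 = 964
  L = 212 + 4·129 − 39 − 3·964 = -2203
  W = 241 − 3·129 + 3·964 − 4·(-2203) = 11558
Policy B (L := -8, C + 12):
  U = 129
  E = 55
  C = 204 − 3·55 (+12 from intervention) = 51
  Y = 224 + 3·129 + 5·55 + 2·51 = 988
  L = -8
  W = 241 − 3·129 + 3·988 − 4·(-8) = 2850
Change in W: 2850 − 11558 = -8708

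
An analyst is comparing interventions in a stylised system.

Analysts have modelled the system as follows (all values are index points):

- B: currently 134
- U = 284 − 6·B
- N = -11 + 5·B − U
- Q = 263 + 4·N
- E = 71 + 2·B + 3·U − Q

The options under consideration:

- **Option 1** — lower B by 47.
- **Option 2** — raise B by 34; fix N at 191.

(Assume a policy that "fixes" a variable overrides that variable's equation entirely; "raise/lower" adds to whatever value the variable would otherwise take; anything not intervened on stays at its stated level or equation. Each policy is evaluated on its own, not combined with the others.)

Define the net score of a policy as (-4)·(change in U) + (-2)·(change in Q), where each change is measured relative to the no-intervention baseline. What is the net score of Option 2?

Baseline:
  B = 134
  U = 284 − 6·134 = -520
  N = -11 + 5·134 − (-520) = 1179
  Q = 263 + 4·1179 = 4979
Option 2 (B + 34, N := 191):
  B = 134 + 34 = 168
  U = 284 − 6·168 = -724
  N = 191
  Q = 263 + 4·191 = 1027
ΔU = -724 − (-520) = -204; ΔQ = 1027 − 4979 = -3952
Score = (-4)·(-204) + (-2)·(-3952) = 8720

8720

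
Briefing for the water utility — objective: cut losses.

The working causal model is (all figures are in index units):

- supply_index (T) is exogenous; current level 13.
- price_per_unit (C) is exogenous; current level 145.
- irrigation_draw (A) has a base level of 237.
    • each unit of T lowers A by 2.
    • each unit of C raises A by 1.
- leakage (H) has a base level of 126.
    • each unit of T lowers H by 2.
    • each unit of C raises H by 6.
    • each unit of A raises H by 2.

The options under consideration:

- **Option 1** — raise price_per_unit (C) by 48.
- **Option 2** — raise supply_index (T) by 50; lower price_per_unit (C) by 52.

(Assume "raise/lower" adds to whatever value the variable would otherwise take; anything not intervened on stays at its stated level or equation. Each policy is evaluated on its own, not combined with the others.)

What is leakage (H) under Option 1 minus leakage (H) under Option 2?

1100

Option 1 (C + 48):
  T = 13
  C = 145 + 48 = 193
  A = 237 − 2·13 + 193 = 404
  H = 126 − 2·13 + 6·193 + 2·404 = 2066
Option 2 (T + 50, C − 52):
  T = 13 + 50 = 63
  C = 145 − 52 = 93
  A = 237 − 2·63 + 93 = 204
  H = 126 − 2·63 + 6·93 + 2·204 = 966
H: 2066 − 966 = 1100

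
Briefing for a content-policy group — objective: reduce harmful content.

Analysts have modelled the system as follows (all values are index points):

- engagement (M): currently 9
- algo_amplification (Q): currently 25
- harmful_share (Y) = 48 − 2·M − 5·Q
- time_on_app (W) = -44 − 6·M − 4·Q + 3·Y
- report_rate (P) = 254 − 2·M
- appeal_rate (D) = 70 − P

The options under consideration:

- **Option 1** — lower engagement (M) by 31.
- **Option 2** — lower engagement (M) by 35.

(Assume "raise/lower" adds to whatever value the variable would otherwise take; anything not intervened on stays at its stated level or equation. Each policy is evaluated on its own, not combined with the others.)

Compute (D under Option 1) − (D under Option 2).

Option 1 (M − 31):
  M = 9 − 31 = -22
  P = 254 − 2·(-22) = 298
  D = 70 − 298 = -228
Option 2 (M − 35):
  M = 9 − 35 = -26
  P = 254 − 2·(-26) = 306
  D = 70 − 306 = -236
D: -228 − (-236) = 8

8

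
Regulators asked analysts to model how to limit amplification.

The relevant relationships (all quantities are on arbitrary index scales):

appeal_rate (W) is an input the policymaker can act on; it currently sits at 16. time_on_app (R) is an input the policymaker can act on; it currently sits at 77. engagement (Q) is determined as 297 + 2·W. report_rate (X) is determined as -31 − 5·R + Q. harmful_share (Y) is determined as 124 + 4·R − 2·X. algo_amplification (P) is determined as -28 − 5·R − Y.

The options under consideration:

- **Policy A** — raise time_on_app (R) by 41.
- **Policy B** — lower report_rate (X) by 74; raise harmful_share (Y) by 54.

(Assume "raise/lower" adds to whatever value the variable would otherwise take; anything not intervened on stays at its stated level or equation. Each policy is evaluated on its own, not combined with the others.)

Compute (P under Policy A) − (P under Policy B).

Policy A (R + 41):
  W = 16
  R = 77 + 41 = 118
  Q = 297 + 2·16 = 329
  X = -31 − 5·118 + 329 = -292
  Y = 124 + 4·118 − 2·(-292) = 1180
  P = -28 − 5·118 − 1180 = -1798
Policy B (X − 74, Y + 54):
  W = 16
  R = 77
  Q = 297 + 2·16 = 329
  X = -31 − 5·77 + 329 (−74 from intervention) = -161
  Y = 124 + 4·77 − 2·(-161) (+54 from intervention) = 808
  P = -28 − 5·77 − 808 = -1221
P: -1798 − (-1221) = -577

-577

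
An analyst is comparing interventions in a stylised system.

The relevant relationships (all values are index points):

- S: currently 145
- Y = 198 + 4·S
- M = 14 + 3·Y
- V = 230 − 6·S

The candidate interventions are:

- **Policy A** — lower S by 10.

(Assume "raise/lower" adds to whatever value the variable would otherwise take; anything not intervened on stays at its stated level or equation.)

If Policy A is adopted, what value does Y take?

Policy A (S − 10):
  S = 145 − 10 = 135
  Y = 198 + 4·135 = 738

738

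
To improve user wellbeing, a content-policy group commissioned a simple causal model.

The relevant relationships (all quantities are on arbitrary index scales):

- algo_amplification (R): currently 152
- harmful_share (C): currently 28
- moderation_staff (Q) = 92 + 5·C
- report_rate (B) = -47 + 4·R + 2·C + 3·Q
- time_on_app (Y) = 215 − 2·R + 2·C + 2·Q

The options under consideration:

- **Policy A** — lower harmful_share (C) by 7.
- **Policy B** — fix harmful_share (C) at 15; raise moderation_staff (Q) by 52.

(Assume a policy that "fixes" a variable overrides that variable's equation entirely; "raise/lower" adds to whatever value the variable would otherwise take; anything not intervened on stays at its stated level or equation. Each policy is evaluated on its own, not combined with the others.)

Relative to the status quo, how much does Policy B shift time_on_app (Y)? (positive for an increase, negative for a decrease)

-52

Baseline:
  R = 152
  C = 28
  Q = 92 + 5·28 = 232
  Y = 215 − 2·152 + 2·28 + 2·232 = 431
Policy B (C := 15, Q + 52):
  R = 152
  C = 15
  Q = 92 + 5·15 (+52 from intervention) = 219
  Y = 215 − 2·152 + 2·15 + 2·219 = 379
Change in Y: 379 − 431 = -52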